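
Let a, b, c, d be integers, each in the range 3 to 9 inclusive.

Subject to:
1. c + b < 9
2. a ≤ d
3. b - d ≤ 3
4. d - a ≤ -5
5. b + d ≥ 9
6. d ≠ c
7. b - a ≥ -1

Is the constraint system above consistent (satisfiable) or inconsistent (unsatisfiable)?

Unsatisfiable

Constraints 3, 4, and 7 give b − a ≥ -1, a − d ≥ 5, d − b ≥ -3.
Adding all 3 inequalities: the left sides telescope to 0, and the right sides sum to (-1) + 5 + (-3) = 1. So 0 ≥ 1, which is false.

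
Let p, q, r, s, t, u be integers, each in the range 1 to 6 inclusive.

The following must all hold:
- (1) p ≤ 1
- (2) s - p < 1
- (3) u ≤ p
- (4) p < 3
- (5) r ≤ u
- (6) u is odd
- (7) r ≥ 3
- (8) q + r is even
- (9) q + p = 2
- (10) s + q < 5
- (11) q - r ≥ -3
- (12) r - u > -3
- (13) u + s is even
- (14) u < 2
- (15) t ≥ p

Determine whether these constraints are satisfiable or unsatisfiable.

Unsatisfiable

From constraints 5 and 7: u ≥ r and r ≥ 3, so u ≥ 3. From constraint 14: u ≤ 1. But 1 < 3, so no value of u works.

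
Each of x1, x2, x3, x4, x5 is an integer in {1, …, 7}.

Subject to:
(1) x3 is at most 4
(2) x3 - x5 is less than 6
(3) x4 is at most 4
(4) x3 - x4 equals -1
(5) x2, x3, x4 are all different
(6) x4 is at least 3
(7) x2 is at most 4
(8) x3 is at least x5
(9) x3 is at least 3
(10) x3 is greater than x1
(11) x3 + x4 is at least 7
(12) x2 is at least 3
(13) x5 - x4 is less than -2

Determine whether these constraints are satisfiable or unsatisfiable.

Unsatisfiable

Constraints 1, 3, 6, 7, 9, and 12 confine each of x2, x3, x4 to the 2 values {3, 4}.
Constraint 5 requires all 3 of them to be distinct, but only 2 values are available — impossible by the pigeonhole principle.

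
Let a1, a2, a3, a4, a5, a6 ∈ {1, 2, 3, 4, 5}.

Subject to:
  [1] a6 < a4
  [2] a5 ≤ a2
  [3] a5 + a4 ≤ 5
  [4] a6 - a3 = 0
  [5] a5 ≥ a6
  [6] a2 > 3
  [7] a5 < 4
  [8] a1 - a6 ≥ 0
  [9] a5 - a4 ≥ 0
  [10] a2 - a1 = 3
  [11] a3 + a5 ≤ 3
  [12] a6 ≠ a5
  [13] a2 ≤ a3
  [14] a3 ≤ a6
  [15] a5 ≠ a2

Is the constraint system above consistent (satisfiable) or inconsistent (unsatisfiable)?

Unsatisfiable

Constraints 1, 2, 9, 13, and 14 give a2 ≤ a3, a3 ≤ a6, a6 < a4, a4 ≤ a5, a5 ≤ a2. Chaining: a2 ≤ a3 ≤ a6 < a4 ≤ a5 ≤ a2, which forces a2 < a2 — impossible.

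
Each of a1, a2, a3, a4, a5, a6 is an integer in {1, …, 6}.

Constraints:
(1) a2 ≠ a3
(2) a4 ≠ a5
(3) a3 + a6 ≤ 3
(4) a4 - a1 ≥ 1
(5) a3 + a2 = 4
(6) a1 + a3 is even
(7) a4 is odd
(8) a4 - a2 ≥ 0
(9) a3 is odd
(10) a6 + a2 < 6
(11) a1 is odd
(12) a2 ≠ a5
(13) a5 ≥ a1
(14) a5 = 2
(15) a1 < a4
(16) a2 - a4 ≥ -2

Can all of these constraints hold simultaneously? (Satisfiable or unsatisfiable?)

Try a1 = 1, a2 = 3, a3 = 1, a4 = 5, a5 = 2, a6 = 1.
Check constraint 3: a3 + a6 = 2; constraint 4: a4 - a1 = 4. The remaining constraints are straightforward to verify.

Satisfiable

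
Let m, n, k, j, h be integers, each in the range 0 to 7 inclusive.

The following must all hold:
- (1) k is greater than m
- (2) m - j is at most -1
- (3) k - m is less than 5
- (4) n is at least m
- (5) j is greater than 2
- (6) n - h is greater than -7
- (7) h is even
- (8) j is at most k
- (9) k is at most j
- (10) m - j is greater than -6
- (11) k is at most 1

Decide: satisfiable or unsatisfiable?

Unsatisfiable

From constraint 5: j ≥ 3. From constraints 8 and 11: j ≤ k and k ≤ 1, so j ≤ 1. But 1 < 3, so no value of j works.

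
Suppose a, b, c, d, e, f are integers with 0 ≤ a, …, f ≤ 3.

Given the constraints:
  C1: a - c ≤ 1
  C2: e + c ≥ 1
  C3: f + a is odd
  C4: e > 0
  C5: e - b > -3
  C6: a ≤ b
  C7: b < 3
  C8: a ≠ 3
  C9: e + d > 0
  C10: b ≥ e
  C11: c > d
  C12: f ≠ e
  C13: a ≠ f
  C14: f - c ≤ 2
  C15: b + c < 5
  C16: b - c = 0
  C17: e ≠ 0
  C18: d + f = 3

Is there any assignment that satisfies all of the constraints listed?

Satisfiable

Try a = 0, b = 2, c = 2, d = 0, e = 2, f = 3.
Check constraint 1: a - c = -2; constraint 2: e + c = 4. The remaining constraints are straightforward to verify.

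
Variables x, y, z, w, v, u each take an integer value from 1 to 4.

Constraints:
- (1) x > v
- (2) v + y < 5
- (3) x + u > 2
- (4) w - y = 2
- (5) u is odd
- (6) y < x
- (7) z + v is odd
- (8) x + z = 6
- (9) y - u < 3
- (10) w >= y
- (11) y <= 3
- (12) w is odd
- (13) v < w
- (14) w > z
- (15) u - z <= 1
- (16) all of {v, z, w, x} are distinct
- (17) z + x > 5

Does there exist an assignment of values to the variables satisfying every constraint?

Try x = 4, y = 1, z = 2, w = 3, v = 1, u = 1.
Check constraint 2: v + y = 2; constraint 3: x + u = 5. The remaining constraints are straightforward to verify.

Satisfiable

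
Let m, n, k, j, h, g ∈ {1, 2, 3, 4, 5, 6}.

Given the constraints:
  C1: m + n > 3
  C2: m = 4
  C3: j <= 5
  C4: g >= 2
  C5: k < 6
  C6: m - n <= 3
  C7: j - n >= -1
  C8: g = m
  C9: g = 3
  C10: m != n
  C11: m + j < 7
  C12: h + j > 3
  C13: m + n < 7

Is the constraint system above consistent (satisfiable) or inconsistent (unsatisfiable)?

Constraint 9 fixes g = 3 and constraint 2 fixes m = 4, but constraint 8 requires g = m. Since 3 ≠ 4, contradiction.

Unsatisfiable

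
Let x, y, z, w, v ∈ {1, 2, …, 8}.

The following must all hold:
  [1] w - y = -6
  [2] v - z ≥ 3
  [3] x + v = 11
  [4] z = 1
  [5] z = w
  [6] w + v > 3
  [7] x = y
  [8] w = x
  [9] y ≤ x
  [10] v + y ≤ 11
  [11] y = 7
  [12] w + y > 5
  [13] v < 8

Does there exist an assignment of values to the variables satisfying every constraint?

Unsatisfiable

Constraint 4 fixes z = 1 and constraint 11 fixes y = 7. Constraints 5, 7, and 8 give z = w = x = y, so z = y. But 1 ≠ 7 — contradiction.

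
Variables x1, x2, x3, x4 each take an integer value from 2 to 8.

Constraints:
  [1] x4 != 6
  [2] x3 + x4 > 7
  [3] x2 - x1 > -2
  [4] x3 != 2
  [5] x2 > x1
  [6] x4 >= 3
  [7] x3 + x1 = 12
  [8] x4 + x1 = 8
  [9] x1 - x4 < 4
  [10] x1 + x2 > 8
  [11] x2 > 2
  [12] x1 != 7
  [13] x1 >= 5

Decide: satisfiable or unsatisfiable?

One satisfying assignment is x1 = 5, x2 = 6, x3 = 7, x4 = 3.
For the less obvious constraints — constraint 2: x3 + x4 = 10; constraint 3: x2 - x1 = 1 — and the others hold by inspection.

Satisfiable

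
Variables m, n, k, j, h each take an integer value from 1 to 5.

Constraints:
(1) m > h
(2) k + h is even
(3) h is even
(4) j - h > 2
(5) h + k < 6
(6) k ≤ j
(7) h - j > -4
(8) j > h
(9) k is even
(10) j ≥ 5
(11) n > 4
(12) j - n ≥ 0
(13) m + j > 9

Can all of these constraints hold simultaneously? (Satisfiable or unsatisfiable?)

Satisfiable

One satisfying assignment is m = 5, n = 5, k = 2, j = 5, h = 2.
For the less obvious constraints — constraint 4: j - h = 3; constraint 5: h + k = 4 — and the others hold by inspection.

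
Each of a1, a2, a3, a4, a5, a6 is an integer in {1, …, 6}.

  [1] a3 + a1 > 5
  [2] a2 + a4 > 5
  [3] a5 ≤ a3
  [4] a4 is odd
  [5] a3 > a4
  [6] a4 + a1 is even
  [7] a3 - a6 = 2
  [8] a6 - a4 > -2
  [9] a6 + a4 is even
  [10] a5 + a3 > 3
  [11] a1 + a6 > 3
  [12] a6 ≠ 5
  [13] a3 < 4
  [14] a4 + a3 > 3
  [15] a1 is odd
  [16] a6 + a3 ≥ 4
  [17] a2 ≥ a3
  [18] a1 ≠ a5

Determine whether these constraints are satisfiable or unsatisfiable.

Setting (a1, a2, a3, a4, a5, a6) = (5, 5, 3, 1, 1, 1) satisfies everything: constraint 1: a3 + a1 = 8; constraint 2: a2 + a4 = 6, and the others follow.

Satisfiable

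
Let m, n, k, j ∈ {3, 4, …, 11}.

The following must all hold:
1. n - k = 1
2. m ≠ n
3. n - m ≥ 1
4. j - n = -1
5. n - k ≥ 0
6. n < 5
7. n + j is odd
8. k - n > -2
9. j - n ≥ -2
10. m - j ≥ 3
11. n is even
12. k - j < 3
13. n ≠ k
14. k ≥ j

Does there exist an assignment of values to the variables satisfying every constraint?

Unsatisfiable

Constraints 3, 9, and 10 give n − m ≥ 1, m − j ≥ 3, j − n ≥ -2.
Adding all 3 inequalities: the left sides telescope to 0, and the right sides sum to 1 + 3 + (-2) = 2. So 0 ≥ 2, which is false.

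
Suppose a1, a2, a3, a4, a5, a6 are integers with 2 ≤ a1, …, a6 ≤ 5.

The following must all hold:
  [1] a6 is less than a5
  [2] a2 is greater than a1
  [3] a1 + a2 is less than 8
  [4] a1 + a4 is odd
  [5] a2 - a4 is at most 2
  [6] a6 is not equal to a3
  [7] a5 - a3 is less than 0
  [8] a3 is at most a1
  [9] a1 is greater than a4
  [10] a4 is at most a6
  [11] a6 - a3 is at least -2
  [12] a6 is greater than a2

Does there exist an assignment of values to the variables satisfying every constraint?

Unsatisfiable

Constraints 1, 2, 7, 8, and 12 give a3 ≤ a1, a1 < a2, a2 < a6, a6 < a5, a5 < a3. Chaining: a3 ≤ a1 < a2 < a6 < a5 < a3, which forces a3 < a3 — impossible.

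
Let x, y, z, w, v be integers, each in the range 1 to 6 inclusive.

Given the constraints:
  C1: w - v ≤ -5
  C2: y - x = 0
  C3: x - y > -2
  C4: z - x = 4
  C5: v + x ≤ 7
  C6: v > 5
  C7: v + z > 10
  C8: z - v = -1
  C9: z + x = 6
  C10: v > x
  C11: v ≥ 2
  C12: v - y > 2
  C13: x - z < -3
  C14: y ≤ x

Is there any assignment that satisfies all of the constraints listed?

Try x = 1, y = 1, z = 5, w = 1, v = 6.
Check constraint 1: w - v = -5; constraint 2: y - x = 0. The remaining constraints are straightforward to verify.

Satisfiable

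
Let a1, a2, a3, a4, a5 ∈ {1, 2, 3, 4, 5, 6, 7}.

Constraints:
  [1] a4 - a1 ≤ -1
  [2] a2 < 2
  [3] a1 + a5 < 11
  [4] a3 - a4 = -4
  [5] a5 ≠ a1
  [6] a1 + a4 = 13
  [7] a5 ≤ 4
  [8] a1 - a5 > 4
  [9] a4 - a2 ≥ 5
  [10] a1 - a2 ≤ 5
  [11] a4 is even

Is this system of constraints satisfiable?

Unsatisfiable

Constraints 1, 9, and 10 give a1 − a4 ≥ 1, a4 − a2 ≥ 5, a2 − a1 ≥ -5.
Adding all 3 inequalities: the left sides telescope to 0, and the right sides sum to 1 + 5 + (-5) = 1. So 0 ≥ 1, which is false.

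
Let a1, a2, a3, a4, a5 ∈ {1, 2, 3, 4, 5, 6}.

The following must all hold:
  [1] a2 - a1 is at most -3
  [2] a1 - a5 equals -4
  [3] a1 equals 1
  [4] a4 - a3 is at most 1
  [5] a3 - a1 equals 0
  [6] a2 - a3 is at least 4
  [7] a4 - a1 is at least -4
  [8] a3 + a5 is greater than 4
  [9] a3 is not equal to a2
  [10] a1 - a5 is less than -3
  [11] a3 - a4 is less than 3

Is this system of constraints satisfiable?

Unsatisfiable

Constraints 1, 4, 6, and 7 give a4 − a1 ≥ -4, a1 − a2 ≥ 3, a2 − a3 ≥ 4, a3 − a4 ≥ -1.
Adding all 4 inequalities: the left sides telescope to 0, and the right sides sum to (-4) + 3 + 4 + (-1) = 2. So 0 ≥ 2, which is false.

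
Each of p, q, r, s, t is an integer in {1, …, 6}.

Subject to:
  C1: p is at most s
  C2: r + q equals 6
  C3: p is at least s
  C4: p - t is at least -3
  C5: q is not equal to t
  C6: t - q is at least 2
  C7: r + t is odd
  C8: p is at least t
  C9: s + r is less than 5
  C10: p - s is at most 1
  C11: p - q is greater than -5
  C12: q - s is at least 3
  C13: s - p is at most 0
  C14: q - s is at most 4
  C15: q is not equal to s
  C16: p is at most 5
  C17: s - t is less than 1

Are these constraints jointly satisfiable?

Constraints 4, 6, 10, and 12 give s − p ≥ -1, p − t ≥ -3, t − q ≥ 2, q − s ≥ 3.
Adding all 4 inequalities: the left sides telescope to 0, and the right sides sum to (-1) + (-3) + 2 + 3 = 1. So 0 ≥ 1, which is false.

Unsatisfiable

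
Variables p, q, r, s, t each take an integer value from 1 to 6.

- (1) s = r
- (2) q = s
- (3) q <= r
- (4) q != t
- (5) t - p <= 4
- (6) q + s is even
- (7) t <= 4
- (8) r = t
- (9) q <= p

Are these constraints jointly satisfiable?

Unsatisfiable

From constraints 1, 2, and 8, q = s = r = t, so q = t. But constraint 4 says q ≠ t. Contradiction.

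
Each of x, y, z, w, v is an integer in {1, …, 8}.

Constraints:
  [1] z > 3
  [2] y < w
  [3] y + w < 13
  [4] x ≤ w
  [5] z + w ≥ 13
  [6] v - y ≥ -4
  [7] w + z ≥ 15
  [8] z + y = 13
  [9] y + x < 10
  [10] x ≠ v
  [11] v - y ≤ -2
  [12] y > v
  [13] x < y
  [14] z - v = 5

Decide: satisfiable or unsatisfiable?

Satisfiable

One satisfying assignment is x = 4, y = 5, z = 8, w = 7, v = 3.
For the less obvious constraints — constraint 3: y + w = 12; constraint 5: z + w = 15; constraint 6: v - y = -2 — and the others hold by inspection.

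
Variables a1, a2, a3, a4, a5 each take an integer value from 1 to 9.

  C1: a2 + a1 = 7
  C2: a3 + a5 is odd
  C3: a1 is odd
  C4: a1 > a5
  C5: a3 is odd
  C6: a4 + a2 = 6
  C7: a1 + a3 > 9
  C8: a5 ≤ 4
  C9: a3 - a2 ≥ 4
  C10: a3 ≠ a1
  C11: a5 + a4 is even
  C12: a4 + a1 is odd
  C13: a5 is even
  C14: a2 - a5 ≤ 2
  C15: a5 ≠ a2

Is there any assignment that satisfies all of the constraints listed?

Satisfiable

Take a1 = 3, a2 = 4, a3 = 9, a4 = 2, a5 = 2. Then constraint 1: a2 + a1 = 7; constraint 6: a4 + a2 = 6, and every other listed constraint is also met.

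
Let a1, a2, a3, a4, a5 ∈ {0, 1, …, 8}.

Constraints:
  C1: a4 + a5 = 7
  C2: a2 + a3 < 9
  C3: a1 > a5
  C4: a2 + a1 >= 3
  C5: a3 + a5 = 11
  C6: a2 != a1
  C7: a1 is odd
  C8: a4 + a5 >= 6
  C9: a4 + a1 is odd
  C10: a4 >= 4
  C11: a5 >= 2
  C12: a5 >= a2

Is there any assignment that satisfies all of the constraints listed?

One satisfying assignment is a1 = 5, a2 = 0, a3 = 8, a4 = 4, a5 = 3.
For the less obvious constraints — constraint 1: a4 + a5 = 7; constraint 2: a2 + a3 = 8; constraint 4: a2 + a1 = 5 — and the others hold by inspection.

Satisfiable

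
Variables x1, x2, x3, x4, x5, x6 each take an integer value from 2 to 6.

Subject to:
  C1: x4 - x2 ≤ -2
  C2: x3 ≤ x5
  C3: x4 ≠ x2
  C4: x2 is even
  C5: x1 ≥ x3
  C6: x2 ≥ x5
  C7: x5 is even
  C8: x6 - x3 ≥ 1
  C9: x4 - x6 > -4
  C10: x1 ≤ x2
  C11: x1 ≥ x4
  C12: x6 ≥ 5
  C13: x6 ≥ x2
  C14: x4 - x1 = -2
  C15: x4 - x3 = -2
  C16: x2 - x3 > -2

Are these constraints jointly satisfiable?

Setting (x1, x2, x3, x4, x5, x6) = (5, 6, 5, 3, 6, 6) satisfies everything: constraint 1: x4 - x2 = -3; constraint 8: x6 - x3 = 1, and the others follow.

Satisfiable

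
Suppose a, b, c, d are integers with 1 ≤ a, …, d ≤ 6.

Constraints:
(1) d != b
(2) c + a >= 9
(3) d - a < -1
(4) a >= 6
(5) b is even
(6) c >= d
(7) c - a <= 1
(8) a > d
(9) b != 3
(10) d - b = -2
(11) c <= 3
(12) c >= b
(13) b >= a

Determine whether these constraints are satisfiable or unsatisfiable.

From constraints 4 and 13: b ≥ a and a ≥ 6, so b ≥ 6. From constraints 11 and 12: b ≤ c and c ≤ 3, so b ≤ 3. But 3 < 6, so no value of b works.

Unsatisfiable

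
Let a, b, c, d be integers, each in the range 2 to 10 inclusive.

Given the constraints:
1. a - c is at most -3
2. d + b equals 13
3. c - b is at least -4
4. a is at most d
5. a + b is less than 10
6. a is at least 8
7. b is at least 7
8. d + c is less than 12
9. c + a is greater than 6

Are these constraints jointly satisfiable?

Unsatisfiable

From constraints 4 and 6: d ≥ a ≥ 8. From constraint 7: b ≥ 7. Hence d + b ≥ 15. But constraint 2 requires d + b = 13, and 13 < 15. Contradiction.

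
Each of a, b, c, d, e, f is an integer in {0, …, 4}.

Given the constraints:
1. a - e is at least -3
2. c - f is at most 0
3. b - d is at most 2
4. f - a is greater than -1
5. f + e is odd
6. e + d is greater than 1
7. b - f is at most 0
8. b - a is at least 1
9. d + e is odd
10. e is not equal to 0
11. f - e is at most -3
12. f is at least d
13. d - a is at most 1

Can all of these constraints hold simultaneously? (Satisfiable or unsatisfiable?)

Unsatisfiable

Constraints 1, 7, 8, and 11 give b − a ≥ 1, a − e ≥ -3, e − f ≥ 3, f − b ≥ 0.
Adding all 4 inequalities: the left sides telescope to 0, and the right sides sum to 1 + (-3) + 3 + 0 = 1. So 0 ≥ 1, which is false.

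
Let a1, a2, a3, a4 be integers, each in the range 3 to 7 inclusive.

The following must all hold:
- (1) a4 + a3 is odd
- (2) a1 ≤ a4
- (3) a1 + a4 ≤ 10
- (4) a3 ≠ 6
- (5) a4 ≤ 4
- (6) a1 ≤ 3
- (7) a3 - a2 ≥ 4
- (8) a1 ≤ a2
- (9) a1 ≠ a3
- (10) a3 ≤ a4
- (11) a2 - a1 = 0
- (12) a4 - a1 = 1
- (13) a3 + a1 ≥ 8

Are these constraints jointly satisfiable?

Unsatisfiable

From constraints 5 and 10: a3 ≤ a4 ≤ 4. From constraint 6: a1 ≤ 3. Hence a3 + a1 ≤ 7. But constraint 13 requires a3 + a1 ≥ 8, and 8 > 7. Contradiction.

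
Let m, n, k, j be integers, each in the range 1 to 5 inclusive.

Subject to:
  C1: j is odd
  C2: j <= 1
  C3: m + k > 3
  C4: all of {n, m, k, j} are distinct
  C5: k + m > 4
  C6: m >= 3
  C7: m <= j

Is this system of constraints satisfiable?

From constraints 6 and 7: j ≥ m and m ≥ 3, so j ≥ 3. From constraint 2: j ≤ 1. But 1 < 3, so no value of j works.

Unsatisfiable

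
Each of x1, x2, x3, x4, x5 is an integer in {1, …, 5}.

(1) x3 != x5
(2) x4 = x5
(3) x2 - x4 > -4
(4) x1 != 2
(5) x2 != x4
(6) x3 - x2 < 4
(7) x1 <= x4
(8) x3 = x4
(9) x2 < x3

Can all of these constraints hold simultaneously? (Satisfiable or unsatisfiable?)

Unsatisfiable

From constraints 2 and 8, x3 = x4 = x5, so x3 = x5. But constraint 1 says x3 ≠ x5. Contradiction.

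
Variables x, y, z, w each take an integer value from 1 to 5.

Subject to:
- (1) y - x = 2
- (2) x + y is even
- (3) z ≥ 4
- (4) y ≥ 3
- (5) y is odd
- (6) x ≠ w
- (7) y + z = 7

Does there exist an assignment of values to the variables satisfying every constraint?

The assignment x = 1, y = 3, z = 4, w = 5 works:
  constraint 1 holds since y - x = 2.
  constraint 7 holds since y + z = 7.
The rest check out directly.

Satisfiable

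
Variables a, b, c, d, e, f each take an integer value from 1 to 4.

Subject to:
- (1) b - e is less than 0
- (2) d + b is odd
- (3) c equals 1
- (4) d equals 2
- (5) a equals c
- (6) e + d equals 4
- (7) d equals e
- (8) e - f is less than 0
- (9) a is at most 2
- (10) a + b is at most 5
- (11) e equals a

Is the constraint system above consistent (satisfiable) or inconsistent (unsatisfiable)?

Unsatisfiable

Constraint 4 fixes d = 2 and constraint 3 fixes c = 1. Constraints 5, 7, and 11 give d = e = a = c, so d = c. But 2 ≠ 1 — contradiction.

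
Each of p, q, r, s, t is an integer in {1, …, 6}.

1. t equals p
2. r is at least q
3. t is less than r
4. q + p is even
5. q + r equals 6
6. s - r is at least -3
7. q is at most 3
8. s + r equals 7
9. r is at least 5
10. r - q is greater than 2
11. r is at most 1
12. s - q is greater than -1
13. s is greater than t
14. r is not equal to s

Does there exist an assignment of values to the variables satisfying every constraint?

Unsatisfiable

From constraint 7: q ≤ 3. From constraint 11: r ≤ 1. Hence q + r ≤ 4. But constraint 5 requires q + r = 6, and 6 > 4. Contradiction.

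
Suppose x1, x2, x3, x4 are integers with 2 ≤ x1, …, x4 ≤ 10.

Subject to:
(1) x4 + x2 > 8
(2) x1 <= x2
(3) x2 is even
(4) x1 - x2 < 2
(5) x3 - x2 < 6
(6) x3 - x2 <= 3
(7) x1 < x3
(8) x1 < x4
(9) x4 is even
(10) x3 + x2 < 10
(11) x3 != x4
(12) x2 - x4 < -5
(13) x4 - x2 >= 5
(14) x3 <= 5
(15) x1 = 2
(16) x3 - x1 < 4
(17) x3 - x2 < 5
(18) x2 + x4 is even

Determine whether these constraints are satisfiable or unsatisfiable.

Take x1 = 2, x2 = 2, x3 = 5, x4 = 8. Then constraint 1: x4 + x2 = 10; constraint 4: x1 - x2 = 0, and every other listed constraint is also met.

Satisfiable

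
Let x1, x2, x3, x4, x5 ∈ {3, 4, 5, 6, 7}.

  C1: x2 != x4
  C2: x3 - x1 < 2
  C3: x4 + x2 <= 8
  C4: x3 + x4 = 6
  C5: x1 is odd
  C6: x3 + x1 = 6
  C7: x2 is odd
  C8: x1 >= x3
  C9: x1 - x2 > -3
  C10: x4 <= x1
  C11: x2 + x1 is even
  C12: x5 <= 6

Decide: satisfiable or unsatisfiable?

One satisfying assignment is x1 = 3, x2 = 5, x3 = 3, x4 = 3, x5 = 5.
For the less obvious constraints — constraint 2: x3 - x1 = 0; constraint 3: x4 + x2 = 8; constraint 4: x3 + x4 = 6 — and the others hold by inspection.

Satisfiable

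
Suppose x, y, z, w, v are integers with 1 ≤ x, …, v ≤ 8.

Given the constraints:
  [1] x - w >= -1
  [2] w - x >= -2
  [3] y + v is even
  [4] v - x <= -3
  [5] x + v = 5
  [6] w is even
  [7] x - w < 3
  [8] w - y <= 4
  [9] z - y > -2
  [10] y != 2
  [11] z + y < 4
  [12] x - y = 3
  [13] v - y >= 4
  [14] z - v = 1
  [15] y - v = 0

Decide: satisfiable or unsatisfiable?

Constraints 2, 4, 8, and 13 give v − y ≥ 4, y − w ≥ -4, w − x ≥ -2, x − v ≥ 3.
Adding all 4 inequalities: the left sides telescope to 0, and the right sides sum to 4 + (-4) + (-2) + 3 = 1. So 0 ≥ 1, which is false.

Unsatisfiable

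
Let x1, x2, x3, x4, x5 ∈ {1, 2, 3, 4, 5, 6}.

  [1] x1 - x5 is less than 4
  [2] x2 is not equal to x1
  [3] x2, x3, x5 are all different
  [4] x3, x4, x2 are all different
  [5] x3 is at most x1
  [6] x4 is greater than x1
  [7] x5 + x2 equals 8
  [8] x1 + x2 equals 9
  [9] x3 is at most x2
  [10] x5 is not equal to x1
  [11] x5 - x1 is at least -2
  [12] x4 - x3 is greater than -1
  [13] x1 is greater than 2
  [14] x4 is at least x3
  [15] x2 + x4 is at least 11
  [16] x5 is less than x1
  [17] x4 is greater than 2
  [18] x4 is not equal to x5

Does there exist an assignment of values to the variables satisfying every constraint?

Try x1 = 4, x2 = 5, x3 = 4, x4 = 6, x5 = 3.
Check constraint 1: x1 - x5 = 1; constraint 7: x5 + x2 = 8. The remaining constraints are straightforward to verify.

Satisfiable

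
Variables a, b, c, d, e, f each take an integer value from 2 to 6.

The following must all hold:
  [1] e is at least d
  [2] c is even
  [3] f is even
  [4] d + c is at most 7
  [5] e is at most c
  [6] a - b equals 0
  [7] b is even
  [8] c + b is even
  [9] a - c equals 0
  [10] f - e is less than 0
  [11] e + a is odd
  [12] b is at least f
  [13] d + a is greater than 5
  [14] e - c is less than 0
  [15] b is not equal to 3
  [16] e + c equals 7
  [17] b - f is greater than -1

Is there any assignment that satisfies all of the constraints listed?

Satisfiable

The assignment a = 4, b = 4, c = 4, d = 2, e = 3, f = 2 works:
  constraint 4 holds since d + c = 6.
  constraint 6 holds since a - b = 0.
  constraint 9 holds since a - c = 0.
The rest check out directly.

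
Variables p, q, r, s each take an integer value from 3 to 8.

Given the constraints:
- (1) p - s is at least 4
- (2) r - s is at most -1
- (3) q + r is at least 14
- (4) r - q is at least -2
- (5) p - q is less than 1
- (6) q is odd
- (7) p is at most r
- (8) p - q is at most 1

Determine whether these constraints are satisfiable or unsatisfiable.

Unsatisfiable

Constraints 1, 2, 4, and 8 give r − q ≥ -2, q − p ≥ -1, p − s ≥ 4, s − r ≥ 1.
Adding all 4 inequalities: the left sides telescope to 0, and the right sides sum to (-2) + (-1) + 4 + 1 = 2. So 0 ≥ 2, which is false.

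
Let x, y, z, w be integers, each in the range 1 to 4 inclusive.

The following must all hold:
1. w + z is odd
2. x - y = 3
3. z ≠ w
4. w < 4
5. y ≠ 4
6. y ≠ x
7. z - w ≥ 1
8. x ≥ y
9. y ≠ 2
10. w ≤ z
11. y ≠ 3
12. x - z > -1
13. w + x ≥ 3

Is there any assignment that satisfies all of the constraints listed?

Satisfiable

One satisfying assignment is x = 4, y = 1, z = 4, w = 1.
For the less obvious constraints — constraint 2: x - y = 3; constraint 7: z - w = 3; constraint 12: x - z = 0 — and the others hold by inspection.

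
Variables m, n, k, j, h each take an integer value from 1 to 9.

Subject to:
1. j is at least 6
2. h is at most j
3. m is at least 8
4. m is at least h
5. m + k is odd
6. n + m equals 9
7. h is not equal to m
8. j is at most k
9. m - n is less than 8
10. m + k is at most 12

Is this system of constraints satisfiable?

Unsatisfiable

From constraint 3: m ≥ 8. From constraints 1 and 8: k ≥ j ≥ 6. Hence m + k ≥ 14. But constraint 10 requires m + k ≤ 12, and 12 < 14. Contradiction.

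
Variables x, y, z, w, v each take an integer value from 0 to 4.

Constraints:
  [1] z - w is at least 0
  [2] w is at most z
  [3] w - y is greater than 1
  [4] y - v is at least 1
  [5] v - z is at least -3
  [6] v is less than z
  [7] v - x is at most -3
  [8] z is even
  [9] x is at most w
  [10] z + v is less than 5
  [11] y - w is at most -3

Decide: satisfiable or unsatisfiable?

Constraints 1, 4, 5, and 11 give v − z ≥ -3, z − w ≥ 0, w − y ≥ 3, y − v ≥ 1.
Adding all 4 inequalities: the left sides telescope to 0, and the right sides sum to (-3) + 0 + 3 + 1 = 1. So 0 ≥ 1, which is false.

Unsatisfiable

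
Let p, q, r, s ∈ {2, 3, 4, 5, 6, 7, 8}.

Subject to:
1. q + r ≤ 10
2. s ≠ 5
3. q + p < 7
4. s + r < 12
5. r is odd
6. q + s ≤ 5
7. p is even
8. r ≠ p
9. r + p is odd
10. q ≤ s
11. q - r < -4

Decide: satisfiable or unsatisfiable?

Take p = 4, q = 2, r = 7, s = 2. Then constraint 1: q + r = 9; constraint 3: q + p = 6; constraint 4: s + r = 9, and every other listed constraint is also met.

Satisfiable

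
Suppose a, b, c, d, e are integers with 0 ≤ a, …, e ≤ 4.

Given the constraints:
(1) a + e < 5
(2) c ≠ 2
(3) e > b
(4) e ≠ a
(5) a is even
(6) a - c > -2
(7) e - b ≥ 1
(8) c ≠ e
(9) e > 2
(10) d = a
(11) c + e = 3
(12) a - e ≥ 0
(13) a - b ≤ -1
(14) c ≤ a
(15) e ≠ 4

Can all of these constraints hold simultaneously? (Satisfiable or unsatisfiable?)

Constraints 7, 12, and 13 give b − a ≥ 1, a − e ≥ 0, e − b ≥ 1.
Adding all 3 inequalities: the left sides telescope to 0, and the right sides sum to 1 + 0 + 1 = 2. So 0 ≥ 2, which is false.

Unsatisfiable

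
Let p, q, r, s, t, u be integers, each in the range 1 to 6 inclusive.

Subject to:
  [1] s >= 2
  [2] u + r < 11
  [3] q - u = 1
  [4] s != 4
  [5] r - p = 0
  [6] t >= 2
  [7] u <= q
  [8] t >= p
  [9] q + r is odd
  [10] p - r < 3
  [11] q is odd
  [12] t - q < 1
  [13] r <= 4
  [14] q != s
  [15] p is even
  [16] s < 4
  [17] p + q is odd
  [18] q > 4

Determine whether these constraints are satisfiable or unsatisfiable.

One satisfying assignment is p = 4, q = 5, r = 4, s = 2, t = 4, u = 4.
For the less obvious constraints — constraint 2: u + r = 8; constraint 3: q - u = 1 — and the others hold by inspection.

Satisfiable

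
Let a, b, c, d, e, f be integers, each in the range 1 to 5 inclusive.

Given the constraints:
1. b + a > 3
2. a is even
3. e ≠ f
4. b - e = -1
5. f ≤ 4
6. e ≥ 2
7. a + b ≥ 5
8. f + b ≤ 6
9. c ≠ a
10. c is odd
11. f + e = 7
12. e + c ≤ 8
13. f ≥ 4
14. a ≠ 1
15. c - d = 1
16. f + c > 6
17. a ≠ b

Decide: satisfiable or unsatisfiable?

The assignment a = 4, b = 2, c = 5, d = 4, e = 3, f = 4 works:
  constraint 1 holds since b + a = 6.
  constraint 4 holds since b - e = -1.
The rest check out directly.

Satisfiable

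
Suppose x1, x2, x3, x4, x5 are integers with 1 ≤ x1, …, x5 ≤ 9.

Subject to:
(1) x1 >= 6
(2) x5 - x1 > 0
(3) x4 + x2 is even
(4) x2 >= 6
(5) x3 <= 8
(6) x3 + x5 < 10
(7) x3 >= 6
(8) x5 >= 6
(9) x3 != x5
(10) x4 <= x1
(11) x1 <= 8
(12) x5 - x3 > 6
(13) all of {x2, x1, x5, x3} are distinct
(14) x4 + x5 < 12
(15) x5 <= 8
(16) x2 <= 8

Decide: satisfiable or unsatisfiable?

Unsatisfiable

Constraints 1, 4, 5, 7, 8, 11, 15, and 16 confine each of x2, x1, x5, x3 to the 3 values {6, …, 8}.
Constraint 13 requires all 4 of them to be distinct, but only 3 values are available — impossible by the pigeonhole principle.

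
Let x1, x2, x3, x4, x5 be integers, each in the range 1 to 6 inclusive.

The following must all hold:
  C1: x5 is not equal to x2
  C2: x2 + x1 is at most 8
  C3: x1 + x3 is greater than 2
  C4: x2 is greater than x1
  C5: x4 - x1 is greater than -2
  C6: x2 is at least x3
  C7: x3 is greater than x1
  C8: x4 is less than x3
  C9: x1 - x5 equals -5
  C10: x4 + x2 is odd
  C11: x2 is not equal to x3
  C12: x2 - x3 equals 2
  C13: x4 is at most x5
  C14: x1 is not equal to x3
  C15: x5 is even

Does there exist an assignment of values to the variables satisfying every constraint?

Satisfiable

One satisfying assignment is x1 = 1, x2 = 4, x3 = 2, x4 = 1, x5 = 6.
For the less obvious constraints — constraint 2: x2 + x1 = 5; constraint 3: x1 + x3 = 3 — and the others hold by inspection.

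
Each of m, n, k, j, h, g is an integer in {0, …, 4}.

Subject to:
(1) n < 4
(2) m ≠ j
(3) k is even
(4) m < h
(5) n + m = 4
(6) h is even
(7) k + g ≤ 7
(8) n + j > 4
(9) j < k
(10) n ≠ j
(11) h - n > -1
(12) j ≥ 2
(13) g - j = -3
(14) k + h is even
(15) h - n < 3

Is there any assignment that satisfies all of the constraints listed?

Satisfiable

Try m = 2, n = 2, k = 4, j = 3, h = 4, g = 0.
Check constraint 5: n + m = 4; constraint 7: k + g = 4. The remaining constraints are straightforward to verify.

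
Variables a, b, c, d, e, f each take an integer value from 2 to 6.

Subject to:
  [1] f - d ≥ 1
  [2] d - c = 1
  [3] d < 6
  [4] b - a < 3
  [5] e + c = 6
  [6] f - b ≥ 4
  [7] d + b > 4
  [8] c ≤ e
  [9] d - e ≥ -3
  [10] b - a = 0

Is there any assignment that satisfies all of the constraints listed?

Setting (a, b, c, d, e, f) = (2, 2, 2, 3, 4, 6) satisfies everything: constraint 1: f - d = 3; constraint 2: d - c = 1, and the others follow.

Satisfiable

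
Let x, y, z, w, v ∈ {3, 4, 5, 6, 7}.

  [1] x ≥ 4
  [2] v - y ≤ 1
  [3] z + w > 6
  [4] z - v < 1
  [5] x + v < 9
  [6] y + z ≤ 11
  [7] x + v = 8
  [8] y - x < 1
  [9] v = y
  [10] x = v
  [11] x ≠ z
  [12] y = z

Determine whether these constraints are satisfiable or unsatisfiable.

From constraints 9, 10, and 12, x = v = y = z, so x = z. But constraint 11 says x ≠ z. Contradiction.

Unsatisfiable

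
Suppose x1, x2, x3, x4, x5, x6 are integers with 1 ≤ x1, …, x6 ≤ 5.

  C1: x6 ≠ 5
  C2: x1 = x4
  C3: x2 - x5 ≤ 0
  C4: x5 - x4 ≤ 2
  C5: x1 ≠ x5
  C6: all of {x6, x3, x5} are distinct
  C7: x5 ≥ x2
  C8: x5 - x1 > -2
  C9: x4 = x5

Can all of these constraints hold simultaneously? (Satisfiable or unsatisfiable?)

Unsatisfiable

From constraints 2 and 9, x1 = x4 = x5, so x1 = x5. But constraint 5 says x1 ≠ x5. Contradiction.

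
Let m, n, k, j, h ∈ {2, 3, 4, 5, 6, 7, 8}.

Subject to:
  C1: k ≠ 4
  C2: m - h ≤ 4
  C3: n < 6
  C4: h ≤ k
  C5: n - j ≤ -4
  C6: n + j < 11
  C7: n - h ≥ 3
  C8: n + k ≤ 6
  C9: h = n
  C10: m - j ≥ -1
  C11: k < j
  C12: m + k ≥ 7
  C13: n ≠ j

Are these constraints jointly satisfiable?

Constraints 2, 5, 7, and 10 give h − m ≥ -4, m − j ≥ -1, j − n ≥ 4, n − h ≥ 3.
Adding all 4 inequalities: the left sides telescope to 0, and the right sides sum to (-4) + (-1) + 4 + 3 = 2. So 0 ≥ 2, which is false.

Unsatisfiable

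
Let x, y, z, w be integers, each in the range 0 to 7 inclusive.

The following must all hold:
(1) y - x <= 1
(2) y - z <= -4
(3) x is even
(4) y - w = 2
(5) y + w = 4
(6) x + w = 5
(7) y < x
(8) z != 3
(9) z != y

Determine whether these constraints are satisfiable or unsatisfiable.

One satisfying assignment is x = 4, y = 3, z = 7, w = 1.
For the less obvious constraints — constraint 1: y - x = -1; constraint 2: y - z = -4; constraint 4: y - w = 2 — and the others hold by inspection.

Satisfiable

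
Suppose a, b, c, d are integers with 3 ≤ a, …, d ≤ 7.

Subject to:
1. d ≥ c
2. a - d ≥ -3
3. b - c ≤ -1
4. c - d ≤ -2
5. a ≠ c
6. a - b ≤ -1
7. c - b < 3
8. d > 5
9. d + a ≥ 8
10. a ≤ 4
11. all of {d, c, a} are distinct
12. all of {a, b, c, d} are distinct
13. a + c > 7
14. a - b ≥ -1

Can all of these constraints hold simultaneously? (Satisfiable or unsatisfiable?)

Unsatisfiable

Constraints 2, 3, 4, and 6 give c − b ≥ 1, b − a ≥ 1, a − d ≥ -3, d − c ≥ 2.
Adding all 4 inequalities: the left sides telescope to 0, and the right sides sum to 1 + 1 + (-3) + 2 = 1. So 0 ≥ 1, which is false.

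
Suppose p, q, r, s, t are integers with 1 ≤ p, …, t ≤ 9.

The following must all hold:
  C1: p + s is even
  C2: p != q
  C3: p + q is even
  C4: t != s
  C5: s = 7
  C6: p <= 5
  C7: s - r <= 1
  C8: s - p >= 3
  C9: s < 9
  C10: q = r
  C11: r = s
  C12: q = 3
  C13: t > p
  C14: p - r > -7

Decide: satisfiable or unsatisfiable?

Constraint 12 fixes q = 3 and constraint 5 fixes s = 7. Constraints 10 and 11 give q = r = s, so q = s. But 3 ≠ 7 — contradiction.

Unsatisfiable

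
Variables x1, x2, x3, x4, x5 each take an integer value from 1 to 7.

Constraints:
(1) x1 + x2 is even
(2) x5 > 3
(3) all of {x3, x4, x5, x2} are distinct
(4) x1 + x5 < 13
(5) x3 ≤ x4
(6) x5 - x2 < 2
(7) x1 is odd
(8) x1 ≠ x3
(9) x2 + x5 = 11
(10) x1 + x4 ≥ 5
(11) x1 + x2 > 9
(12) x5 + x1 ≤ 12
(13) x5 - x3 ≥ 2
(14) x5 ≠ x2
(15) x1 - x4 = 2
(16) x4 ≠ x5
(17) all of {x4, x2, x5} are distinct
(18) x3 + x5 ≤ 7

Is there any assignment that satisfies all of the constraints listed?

Satisfiable

Try x1 = 5, x2 = 5, x3 = 1, x4 = 3, x5 = 6.
Check constraint 4: x1 + x5 = 11; constraint 6: x5 - x2 = 1; constraint 9: x2 + x5 = 11. The remaining constraints are straightforward to verify.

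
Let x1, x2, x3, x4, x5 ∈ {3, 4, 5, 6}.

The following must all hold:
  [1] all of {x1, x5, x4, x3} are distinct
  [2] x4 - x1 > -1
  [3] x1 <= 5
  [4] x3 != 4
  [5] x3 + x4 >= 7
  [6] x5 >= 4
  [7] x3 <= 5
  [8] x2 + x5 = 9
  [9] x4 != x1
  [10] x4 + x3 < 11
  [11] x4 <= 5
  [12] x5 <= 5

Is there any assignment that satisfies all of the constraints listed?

Unsatisfiable

Constraints 3, 7, 11, and 12 confine each of x1, x5, x4, x3 to the 3 values {3, …, 5} (the domain already gives each ≥ 3).
Constraint 1 requires all 4 of them to be distinct, but only 3 values are available — impossible by the pigeonhole principle.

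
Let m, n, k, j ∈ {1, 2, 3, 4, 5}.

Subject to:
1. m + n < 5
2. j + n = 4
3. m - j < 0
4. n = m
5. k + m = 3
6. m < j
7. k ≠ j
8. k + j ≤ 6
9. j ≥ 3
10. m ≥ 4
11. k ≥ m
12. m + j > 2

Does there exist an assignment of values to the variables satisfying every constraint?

Unsatisfiable

From constraints 10 and 11: k ≥ m ≥ 4. From constraint 9: j ≥ 3. Hence k + j ≥ 7. But constraint 8 requires k + j ≤ 6, and 6 < 7. Contradiction.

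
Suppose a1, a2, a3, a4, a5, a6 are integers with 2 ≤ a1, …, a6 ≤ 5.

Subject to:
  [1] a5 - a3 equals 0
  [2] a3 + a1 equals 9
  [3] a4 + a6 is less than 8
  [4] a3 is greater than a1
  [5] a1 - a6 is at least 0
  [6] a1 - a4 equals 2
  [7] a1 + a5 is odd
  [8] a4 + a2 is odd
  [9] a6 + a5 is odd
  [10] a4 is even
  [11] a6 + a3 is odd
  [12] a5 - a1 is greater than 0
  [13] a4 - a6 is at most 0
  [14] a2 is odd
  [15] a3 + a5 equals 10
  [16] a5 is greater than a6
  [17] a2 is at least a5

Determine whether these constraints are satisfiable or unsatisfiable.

Satisfiable

Setting (a1, a2, a3, a4, a5, a6) = (4, 5, 5, 2, 5, 4) satisfies everything: constraint 1: a5 - a3 = 0; constraint 2: a3 + a1 = 9; constraint 3: a4 + a6 = 6, and the others follow.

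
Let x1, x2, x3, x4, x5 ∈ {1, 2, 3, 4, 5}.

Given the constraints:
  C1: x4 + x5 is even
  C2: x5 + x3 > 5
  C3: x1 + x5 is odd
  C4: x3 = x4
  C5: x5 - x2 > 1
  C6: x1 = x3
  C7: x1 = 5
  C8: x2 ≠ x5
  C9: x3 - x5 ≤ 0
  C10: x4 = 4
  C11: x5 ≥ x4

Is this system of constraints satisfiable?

Constraint 7 fixes x1 = 5 and constraint 10 fixes x4 = 4. Constraints 4 and 6 give x1 = x3 = x4, so x1 = x4. But 5 ≠ 4 — contradiction.

Unsatisfiable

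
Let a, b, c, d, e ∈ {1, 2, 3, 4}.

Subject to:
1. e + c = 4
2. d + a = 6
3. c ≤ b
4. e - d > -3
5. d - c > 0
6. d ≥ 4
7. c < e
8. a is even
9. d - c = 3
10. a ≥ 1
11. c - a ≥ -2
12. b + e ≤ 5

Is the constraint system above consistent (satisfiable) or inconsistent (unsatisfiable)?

Satisfiable

Setting (a, b, c, d, e) = (2, 2, 1, 4, 3) satisfies everything: constraint 1: e + c = 4; constraint 2: d + a = 6, and the others follow.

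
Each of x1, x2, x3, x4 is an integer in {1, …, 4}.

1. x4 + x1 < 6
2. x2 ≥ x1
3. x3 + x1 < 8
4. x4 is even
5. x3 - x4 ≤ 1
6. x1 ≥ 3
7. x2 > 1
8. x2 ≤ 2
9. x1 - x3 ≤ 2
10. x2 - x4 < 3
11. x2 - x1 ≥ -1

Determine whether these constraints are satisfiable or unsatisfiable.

From constraints 2 and 6: x2 ≥ x1 and x1 ≥ 3, so x2 ≥ 3. From constraint 8: x2 ≤ 2. But 2 < 3, so no value of x2 works.

Unsatisfiable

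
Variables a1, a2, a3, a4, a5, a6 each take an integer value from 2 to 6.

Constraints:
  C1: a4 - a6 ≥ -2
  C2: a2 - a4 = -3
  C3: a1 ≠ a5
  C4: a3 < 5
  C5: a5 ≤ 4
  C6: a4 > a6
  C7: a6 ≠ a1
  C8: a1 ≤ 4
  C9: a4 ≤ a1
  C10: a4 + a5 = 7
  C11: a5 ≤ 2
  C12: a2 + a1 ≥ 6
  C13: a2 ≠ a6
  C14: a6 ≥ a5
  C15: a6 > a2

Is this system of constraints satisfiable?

From constraints 8 and 9: a4 ≤ a1 ≤ 4. From constraint 11: a5 ≤ 2. Hence a4 + a5 ≤ 6. But constraint 10 requires a4 + a5 = 7, and 7 > 6. Contradiction.

Unsatisfiable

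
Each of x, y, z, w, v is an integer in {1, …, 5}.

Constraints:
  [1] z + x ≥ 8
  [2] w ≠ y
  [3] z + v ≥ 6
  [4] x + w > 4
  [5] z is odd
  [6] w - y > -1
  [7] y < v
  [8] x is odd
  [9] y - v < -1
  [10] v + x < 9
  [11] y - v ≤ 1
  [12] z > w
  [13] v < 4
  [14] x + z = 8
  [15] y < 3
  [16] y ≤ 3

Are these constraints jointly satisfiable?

Take x = 3, y = 1, z = 5, w = 3, v = 3. Then constraint 1: z + x = 8; constraint 3: z + v = 8, and every other listed constraint is also met.

Satisfiable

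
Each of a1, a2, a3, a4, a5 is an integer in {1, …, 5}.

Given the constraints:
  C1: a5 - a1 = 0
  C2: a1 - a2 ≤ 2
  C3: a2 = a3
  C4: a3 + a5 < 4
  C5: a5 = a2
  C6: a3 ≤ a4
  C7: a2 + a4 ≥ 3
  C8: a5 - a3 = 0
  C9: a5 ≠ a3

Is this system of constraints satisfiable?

From constraints 3 and 5, a5 = a2 = a3, so a5 = a3. But constraint 9 says a5 ≠ a3. Contradiction.

Unsatisfiable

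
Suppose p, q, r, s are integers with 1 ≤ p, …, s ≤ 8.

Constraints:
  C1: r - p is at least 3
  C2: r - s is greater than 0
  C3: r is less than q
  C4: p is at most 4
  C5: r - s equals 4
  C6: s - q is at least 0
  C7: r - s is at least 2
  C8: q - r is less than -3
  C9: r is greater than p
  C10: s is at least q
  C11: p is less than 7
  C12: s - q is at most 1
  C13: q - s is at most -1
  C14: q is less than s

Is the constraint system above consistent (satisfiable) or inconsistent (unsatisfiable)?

Unsatisfiable

Constraints 2, 3, and 14 give q < s, s < r, r < q. Chaining: q < s < r < q, which forces q < q — impossible.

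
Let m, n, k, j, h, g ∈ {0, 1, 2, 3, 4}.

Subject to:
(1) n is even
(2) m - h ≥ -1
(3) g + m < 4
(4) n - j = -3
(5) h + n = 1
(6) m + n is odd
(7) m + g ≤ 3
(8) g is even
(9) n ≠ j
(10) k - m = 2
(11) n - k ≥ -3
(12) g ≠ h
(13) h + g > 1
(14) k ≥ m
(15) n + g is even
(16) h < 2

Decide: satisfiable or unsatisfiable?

Try m = 1, n = 0, k = 3, j = 3, h = 1, g = 2.
Check constraint 2: m - h = 0; constraint 3: g + m = 3. The remaining constraints are straightforward to verify.

Satisfiable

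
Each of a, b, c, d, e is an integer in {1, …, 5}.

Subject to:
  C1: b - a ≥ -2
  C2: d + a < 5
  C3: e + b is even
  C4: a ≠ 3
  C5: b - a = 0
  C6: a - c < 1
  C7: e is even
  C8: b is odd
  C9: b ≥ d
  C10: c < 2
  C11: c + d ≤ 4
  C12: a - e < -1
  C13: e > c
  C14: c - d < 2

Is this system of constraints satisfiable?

Constraint 7 makes e even and constraint 8 makes b odd, so e + b must be odd. Constraint 3 says e + b is even — contradiction.

Unsatisfiable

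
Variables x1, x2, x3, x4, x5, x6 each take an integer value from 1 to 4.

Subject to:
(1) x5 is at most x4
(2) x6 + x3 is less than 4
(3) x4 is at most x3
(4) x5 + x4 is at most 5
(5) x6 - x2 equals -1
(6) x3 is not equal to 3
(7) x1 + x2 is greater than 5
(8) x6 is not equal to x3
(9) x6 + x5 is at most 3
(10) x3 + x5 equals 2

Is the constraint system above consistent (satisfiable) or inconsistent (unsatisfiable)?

Satisfiable

Take x1 = 3, x2 = 3, x3 = 1, x4 = 1, x5 = 1, x6 = 2. Then constraint 2: x6 + x3 = 3; constraint 4: x5 + x4 = 2; constraint 5: x6 - x2 = -1, and every other listed constraint is also met.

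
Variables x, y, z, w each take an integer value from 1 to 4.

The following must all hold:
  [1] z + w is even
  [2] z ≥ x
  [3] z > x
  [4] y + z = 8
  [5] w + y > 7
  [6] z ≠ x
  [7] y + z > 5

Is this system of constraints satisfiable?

Setting (x, y, z, w) = (2, 4, 4, 4) satisfies everything: constraint 4: y + z = 8; constraint 5: w + y = 8; constraint 7: y + z = 8, and the others follow.

Satisfiable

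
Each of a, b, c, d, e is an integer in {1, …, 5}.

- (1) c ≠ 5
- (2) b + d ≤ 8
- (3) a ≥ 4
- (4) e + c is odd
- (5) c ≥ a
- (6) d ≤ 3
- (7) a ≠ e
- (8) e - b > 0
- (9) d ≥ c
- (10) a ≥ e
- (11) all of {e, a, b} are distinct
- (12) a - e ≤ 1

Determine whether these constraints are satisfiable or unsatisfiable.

From constraints 3 and 5: c ≥ a and a ≥ 4, so c ≥ 4. From constraints 6 and 9: c ≤ d and d ≤ 3, so c ≤ 3. But 3 < 4, so no value of c works.

Unsatisfiable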